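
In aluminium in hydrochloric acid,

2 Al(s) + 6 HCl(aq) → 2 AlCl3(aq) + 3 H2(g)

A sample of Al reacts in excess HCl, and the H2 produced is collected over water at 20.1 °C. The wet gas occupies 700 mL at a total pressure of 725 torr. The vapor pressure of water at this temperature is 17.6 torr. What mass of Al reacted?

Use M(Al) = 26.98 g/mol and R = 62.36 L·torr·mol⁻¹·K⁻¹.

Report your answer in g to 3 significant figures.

P(H2) = 725 − 17.6 = 707.4 torr
n(H2) = PV/RT = (707.4 × 0.7000) / (62.36 × 293.25) = 0.02708 mol
n(Al) = (2/3) × 0.02708 = 0.01805 mol
m(Al) = 0.01805 × 26.98 = 0.4870 g

0.487 g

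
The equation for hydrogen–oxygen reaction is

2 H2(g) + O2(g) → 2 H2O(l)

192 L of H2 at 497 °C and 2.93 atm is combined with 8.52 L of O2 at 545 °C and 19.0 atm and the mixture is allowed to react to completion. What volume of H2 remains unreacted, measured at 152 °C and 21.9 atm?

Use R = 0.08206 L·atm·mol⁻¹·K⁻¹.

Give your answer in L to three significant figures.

6.50 L

n(H2) = PV/RT = (2.93 × 192) / (0.08206 × 770.15) = 8.901 mol
n(O2) = PV/RT = (19.0 × 8.52) / (0.08206 × 818.15) = 2.411 mol
For 8.901 mol H2, stoichiometry requires (1/2) × 8.901 = 4.450 mol O2; 2.411 mol is available, so O2 is limiting.
n(H2) consumed = (2/1) × 2.411 = 4.822 mol; remaining = 8.901 − 4.822 = 4.079 mol
V(H2) = nRT/P = 4.079 × 0.08206 × 425.15 / 21.9 = 6.498 L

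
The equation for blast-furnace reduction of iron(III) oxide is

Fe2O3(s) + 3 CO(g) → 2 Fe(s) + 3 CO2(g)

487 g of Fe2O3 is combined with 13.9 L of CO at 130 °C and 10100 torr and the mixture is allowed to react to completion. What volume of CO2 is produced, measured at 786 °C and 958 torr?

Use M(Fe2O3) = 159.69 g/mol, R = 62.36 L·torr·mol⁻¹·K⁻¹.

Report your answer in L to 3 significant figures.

n(Fe2O3) = 487 / 159.69 = 3.050 mol
n(CO) = PV/RT = (10100 × 13.9) / (62.36 × 403.15) = 5.584 mol
For 3.050 mol Fe2O3, stoichiometry requires (3/1) × 3.050 = 9.150 mol CO; 5.584 mol is available, so CO is limiting.
n(CO2) = (3/3) × 5.584 = 5.584 mol
V(CO2) = nRT/P = 5.584 × 62.36 × 1059.15 / 958 = 385.0 L

385 L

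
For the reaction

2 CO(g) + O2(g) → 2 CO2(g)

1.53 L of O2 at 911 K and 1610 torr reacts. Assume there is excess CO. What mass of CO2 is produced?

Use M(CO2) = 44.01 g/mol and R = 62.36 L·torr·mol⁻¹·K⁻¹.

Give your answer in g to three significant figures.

n(O2) = PV/RT = (1610 × 1.53) / (62.36 × 911) = 0.04336 mol
n(CO2) = (2/1) × 0.04336 = 0.08672 mol
m(CO2) = 0.08672 × 44.01 = 3.817 g

3.82 g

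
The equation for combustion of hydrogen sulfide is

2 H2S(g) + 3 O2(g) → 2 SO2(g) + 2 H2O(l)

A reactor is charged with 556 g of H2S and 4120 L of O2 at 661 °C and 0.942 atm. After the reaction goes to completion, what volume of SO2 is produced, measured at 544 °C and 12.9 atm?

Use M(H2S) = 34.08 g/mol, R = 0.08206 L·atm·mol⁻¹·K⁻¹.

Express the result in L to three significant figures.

n(H2S) = 556 / 34.08 = 16.31 mol
n(O2) = PV/RT = (0.942 × 4120) / (0.08206 × 934.15) = 50.63 mol
For 16.31 mol H2S, stoichiometry requires (3/2) × 16.31 = 24.46 mol O2; 50.63 mol is available, so H2S is limiting.
n(SO2) = (2/2) × 16.31 = 16.31 mol
V(SO2) = nRT/P = 16.31 × 0.08206 × 817.15 / 12.9 = 84.78 L

84.8 L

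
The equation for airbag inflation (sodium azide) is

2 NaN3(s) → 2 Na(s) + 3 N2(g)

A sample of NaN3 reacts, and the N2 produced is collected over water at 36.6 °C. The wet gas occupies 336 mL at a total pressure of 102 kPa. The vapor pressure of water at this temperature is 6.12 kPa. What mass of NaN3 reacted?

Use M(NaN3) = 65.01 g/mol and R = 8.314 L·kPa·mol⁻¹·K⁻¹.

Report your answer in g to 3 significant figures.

P(N2) = 102 − 6.12 = 95.88 kPa
n(N2) = PV/RT = (95.88 × 0.3360) / (8.314 × 309.75) = 0.01251 mol
n(NaN3) = (2/3) × 0.01251 = 0.008340 mol
m(NaN3) = 0.008340 × 65.01 = 0.5422 g

0.542 g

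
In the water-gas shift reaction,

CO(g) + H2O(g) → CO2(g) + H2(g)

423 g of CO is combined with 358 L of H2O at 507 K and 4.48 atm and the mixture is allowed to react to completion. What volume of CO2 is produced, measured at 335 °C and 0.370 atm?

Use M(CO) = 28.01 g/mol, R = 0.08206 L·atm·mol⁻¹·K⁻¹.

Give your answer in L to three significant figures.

n(CO) = 423 / 28.01 = 15.10 mol
n(H2O) = PV/RT = (4.48 × 358) / (0.08206 × 507) = 38.55 mol
For 15.10 mol CO, stoichiometry requires (1/1) × 15.10 = 15.10 mol H2O; 38.55 mol is available, so CO is limiting.
n(CO2) = (1/1) × 15.10 = 15.10 mol
V(CO2) = nRT/P = 15.10 × 0.08206 × 608.15 / 0.370 = 2037 L

2040 L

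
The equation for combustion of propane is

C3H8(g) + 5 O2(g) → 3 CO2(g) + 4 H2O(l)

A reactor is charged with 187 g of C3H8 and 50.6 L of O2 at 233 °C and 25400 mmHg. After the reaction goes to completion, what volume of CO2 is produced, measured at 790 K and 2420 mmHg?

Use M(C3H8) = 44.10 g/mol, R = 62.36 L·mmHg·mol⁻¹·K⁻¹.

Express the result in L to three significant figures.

n(C3H8) = 187 / 44.10 = 4.240 mol
n(O2) = PV/RT = (25400 × 50.6) / (62.36 × 506.15) = 40.72 mol
For 4.240 mol C3H8, stoichiometry requires (5/1) × 4.240 = 21.20 mol O2; 40.72 mol is available, so C3H8 is limiting.
n(CO2) = (3/1) × 4.240 = 12.72 mol
V(CO2) = nRT/P = 12.72 × 62.36 × 790 / 2420 = 258.9 L

259 L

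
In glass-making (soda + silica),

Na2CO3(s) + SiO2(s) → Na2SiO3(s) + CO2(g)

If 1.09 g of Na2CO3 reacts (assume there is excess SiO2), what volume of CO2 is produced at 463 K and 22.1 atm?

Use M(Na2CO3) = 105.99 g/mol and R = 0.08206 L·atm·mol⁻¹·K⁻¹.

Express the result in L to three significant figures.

n(Na2CO3) = 1.090 / 105.99 = 0.01028 mol
n(CO2) = (1/1) × 0.01028 = 0.01028 mol
V = nRT/P = 0.01028 × 0.08206 × 463 / 22.1 = 0.01767 L

0.0177 L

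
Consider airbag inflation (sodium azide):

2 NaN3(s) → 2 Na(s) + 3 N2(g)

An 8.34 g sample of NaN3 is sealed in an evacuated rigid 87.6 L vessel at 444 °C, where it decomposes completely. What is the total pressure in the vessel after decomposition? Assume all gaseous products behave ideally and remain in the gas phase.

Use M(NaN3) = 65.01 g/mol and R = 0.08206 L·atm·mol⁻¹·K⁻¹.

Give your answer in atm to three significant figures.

n(NaN3) = 8.34 / 65.01 = 0.1283 mol
n(gas produced) = (3/2) × 0.1283 = 0.1925 mol
P = nRT/V = 0.1925 × 0.08206 × 717.15 / 87.6 = 0.1293 atm

0.129 atm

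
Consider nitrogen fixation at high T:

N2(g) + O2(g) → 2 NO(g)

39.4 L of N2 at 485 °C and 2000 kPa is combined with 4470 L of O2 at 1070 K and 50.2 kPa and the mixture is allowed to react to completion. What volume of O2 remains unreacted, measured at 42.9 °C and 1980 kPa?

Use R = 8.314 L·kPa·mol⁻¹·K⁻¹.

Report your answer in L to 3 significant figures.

16.9 L

n(N2) = PV/RT = (2000 × 39.4) / (8.314 × 758.15) = 12.50 mol
n(O2) = PV/RT = (50.2 × 4470) / (8.314 × 1070) = 25.22 mol
For 12.50 mol N2, stoichiometry requires (1/1) × 12.50 = 12.50 mol O2; 25.22 mol is available, so N2 is limiting.
n(O2) consumed = (1/1) × 12.50 = 12.50 mol; remaining = 25.22 − 12.50 = 12.72 mol
V(O2) = nRT/P = 12.72 × 8.314 × 316.05 / 1980 = 16.88 L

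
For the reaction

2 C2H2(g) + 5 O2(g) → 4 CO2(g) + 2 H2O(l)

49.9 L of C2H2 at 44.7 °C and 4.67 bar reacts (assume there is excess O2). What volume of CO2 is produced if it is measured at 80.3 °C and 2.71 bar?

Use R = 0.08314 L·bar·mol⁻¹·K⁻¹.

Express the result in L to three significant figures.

n(C2H2) = PV/RT = (4.67 × 49.9) / (0.08314 × 317.85) = 8.818 mol
n(CO2) = (4/2) × 8.818 = 17.64 mol
V = nRT/P = 17.64 × 0.08314 × 353.45 / 2.71 = 191.3 L

191 L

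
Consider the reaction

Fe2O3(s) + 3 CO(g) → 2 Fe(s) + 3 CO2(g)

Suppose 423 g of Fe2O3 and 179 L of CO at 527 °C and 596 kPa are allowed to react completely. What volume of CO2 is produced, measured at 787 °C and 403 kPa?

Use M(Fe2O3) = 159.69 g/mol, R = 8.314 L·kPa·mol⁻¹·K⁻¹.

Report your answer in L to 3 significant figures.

n(Fe2O3) = 423 / 159.69 = 2.649 mol
n(CO) = PV/RT = (596 × 179) / (8.314 × 800.15) = 16.04 mol
For 2.649 mol Fe2O3, stoichiometry requires (3/1) × 2.649 = 7.947 mol CO; 16.04 mol is available, so Fe2O3 is limiting.
n(CO2) = (3/1) × 2.649 = 7.947 mol
V(CO2) = nRT/P = 7.947 × 8.314 × 1060.15 / 403 = 173.8 L

174 L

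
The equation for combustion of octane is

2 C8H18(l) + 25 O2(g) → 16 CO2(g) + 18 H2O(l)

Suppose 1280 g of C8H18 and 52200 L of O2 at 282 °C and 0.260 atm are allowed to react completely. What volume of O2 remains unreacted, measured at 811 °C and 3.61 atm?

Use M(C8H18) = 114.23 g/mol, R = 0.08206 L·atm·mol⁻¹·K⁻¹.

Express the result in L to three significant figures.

3890 L

n(C8H18) = 1280 / 114.23 = 11.21 mol
n(O2) = PV/RT = (0.260 × 52200) / (0.08206 × 555.15) = 297.9 mol
For 11.21 mol C8H18, stoichiometry requires (25/2) × 11.21 = 140.1 mol O2; 297.9 mol is available, so C8H18 is limiting.
n(O2) consumed = (25/2) × 11.21 = 140.1 mol; remaining = 297.9 − 140.1 = 157.8 mol
V(O2) = nRT/P = 157.8 × 0.08206 × 1084.15 / 3.61 = 3889 L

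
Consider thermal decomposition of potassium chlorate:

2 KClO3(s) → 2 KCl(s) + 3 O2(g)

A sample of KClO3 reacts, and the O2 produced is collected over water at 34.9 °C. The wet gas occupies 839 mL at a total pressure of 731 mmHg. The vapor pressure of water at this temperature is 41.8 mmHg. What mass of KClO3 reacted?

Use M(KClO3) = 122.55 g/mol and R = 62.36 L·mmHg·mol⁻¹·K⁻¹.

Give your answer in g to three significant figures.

P(O2) = 731 − 41.8 = 689.2 mmHg
n(O2) = PV/RT = (689.2 × 0.8390) / (62.36 × 308.05) = 0.03010 mol
n(KClO3) = (2/3) × 0.03010 = 0.02007 mol
m(KClO3) = 0.02007 × 122.55 = 2.460 g

2.46 g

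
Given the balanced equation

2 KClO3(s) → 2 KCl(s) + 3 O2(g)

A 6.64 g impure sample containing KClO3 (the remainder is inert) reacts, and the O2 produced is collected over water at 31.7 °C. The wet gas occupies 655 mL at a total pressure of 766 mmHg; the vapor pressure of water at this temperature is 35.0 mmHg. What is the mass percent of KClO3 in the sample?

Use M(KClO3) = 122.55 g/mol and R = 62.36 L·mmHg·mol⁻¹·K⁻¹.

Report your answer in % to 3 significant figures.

31.0 %

P(O2) = 766 − 35.0 = 731.0 mmHg
n(O2) = PV/RT = (731.0 × 0.6550) / (62.36 × 304.85) = 0.02519 mol
n(KClO3) = (2/3) × 0.02519 = 0.01679 mol
m(KClO3) = 0.01679 × 122.55 = 2.058 g
%KClO3 = 2.058 / 6.64 × 100 = 30.99%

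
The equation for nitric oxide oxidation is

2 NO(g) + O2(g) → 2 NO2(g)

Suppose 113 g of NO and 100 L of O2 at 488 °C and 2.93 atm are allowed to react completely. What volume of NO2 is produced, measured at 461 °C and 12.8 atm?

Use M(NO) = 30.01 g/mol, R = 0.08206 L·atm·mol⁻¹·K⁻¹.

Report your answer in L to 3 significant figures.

n(NO) = 113 / 30.01 = 3.765 mol
n(O2) = PV/RT = (2.93 × 100) / (0.08206 × 761.15) = 4.691 mol
For 3.765 mol NO, stoichiometry requires (1/2) × 3.765 = 1.883 mol O2; 4.691 mol is available, so NO is limiting.
n(NO2) = (2/2) × 3.765 = 3.765 mol
V(NO2) = nRT/P = 3.765 × 0.08206 × 734.15 / 12.8 = 17.72 L

17.7 L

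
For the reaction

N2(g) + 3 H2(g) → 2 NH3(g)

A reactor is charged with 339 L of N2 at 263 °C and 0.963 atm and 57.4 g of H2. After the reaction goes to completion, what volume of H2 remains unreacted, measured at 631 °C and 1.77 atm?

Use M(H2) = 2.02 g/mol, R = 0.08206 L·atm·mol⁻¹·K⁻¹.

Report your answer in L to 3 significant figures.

258 L

n(N2) = PV/RT = (0.963 × 339) / (0.08206 × 536.15) = 7.420 mol
n(H2) = 57.4 / 2.02 = 28.42 mol
For 7.420 mol N2, stoichiometry requires (3/1) × 7.420 = 22.26 mol H2; 28.42 mol is available, so N2 is limiting.
n(H2) consumed = (3/1) × 7.420 = 22.26 mol; remaining = 28.42 − 22.26 = 6.160 mol
V(H2) = nRT/P = 6.160 × 0.08206 × 904.15 / 1.77 = 258.2 L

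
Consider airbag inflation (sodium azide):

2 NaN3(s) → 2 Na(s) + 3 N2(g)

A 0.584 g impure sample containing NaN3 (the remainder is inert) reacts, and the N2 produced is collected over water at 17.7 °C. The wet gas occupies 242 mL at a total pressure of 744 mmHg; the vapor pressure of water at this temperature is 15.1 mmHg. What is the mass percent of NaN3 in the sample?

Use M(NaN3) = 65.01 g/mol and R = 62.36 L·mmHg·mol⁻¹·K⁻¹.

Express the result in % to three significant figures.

P(N2) = 744 − 15.1 = 728.9 mmHg
n(N2) = PV/RT = (728.9 × 0.2420) / (62.36 × 290.85) = 0.009725 mol
n(NaN3) = (2/3) × 0.009725 = 0.006483 mol
m(NaN3) = 0.006483 × 65.01 = 0.4215 g
%NaN3 = 0.4215 / 0.584 × 100 = 72.17%

72.2 %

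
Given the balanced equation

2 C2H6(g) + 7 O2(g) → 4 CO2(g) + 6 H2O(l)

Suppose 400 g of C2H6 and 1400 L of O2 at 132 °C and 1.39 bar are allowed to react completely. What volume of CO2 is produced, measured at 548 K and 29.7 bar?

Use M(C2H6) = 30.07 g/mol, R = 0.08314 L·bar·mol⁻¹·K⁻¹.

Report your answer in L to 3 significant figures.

n(C2H6) = 400 / 30.07 = 13.30 mol
n(O2) = PV/RT = (1.39 × 1400) / (0.08314 × 405.15) = 57.77 mol
For 13.30 mol C2H6, stoichiometry requires (7/2) × 13.30 = 46.55 mol O2; 57.77 mol is available, so C2H6 is limiting.
n(CO2) = (4/2) × 13.30 = 26.60 mol
V(CO2) = nRT/P = 26.60 × 0.08314 × 548 / 29.7 = 40.81 L

40.8 L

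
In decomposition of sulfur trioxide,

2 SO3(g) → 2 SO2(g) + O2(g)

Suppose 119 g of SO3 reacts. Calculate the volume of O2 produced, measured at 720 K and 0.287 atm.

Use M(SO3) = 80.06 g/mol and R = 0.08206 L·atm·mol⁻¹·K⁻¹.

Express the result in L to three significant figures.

153 L

n(SO3) = 119.0 / 80.06 = 1.486 mol
n(O2) = (1/2) × 1.486 = 0.7430 mol
V = nRT/P = 0.7430 × 0.08206 × 720 / 0.287 = 153.0 L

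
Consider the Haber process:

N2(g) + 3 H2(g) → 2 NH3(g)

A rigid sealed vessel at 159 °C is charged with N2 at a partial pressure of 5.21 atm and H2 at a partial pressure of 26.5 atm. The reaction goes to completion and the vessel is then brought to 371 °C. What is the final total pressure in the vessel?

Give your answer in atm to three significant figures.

With V and T fixed, P_i ∝ n_i, so the mole ratios apply directly to partial pressures at 159 °C.
P(H2) required for 5.21 atm of N2 = (3/1) × 5.21 = 15.63 atm; available 26.5 atm, so N2 is limiting.
P(H2) remaining = 26.5 − (3/1) × 5.21 = 10.87 atm
P(gaseous products) = (2)/1 × 5.21 = 10.42 atm
P_total at 159 °C = 10.87 + 10.42 = 21.29 atm
Scaling to 371 °C: P = 21.29 × 644.15/432.15 = 31.73 atm

31.7 atm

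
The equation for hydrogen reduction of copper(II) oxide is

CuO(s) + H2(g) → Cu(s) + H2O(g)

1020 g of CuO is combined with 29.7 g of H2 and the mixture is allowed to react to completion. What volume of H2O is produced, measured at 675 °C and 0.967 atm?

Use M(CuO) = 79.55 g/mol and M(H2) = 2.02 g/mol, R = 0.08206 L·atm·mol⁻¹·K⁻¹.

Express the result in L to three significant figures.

1030 L

n(CuO) = 1020 / 79.55 = 12.82 mol
n(H2) = 29.7 / 2.02 = 14.70 mol
For 12.82 mol CuO, stoichiometry requires (1/1) × 12.82 = 12.82 mol H2; 14.70 mol is available, so CuO is limiting.
n(H2O) = (1/1) × 12.82 = 12.82 mol
V(H2O) = nRT/P = 12.82 × 0.08206 × 948.15 / 0.967 = 1032 L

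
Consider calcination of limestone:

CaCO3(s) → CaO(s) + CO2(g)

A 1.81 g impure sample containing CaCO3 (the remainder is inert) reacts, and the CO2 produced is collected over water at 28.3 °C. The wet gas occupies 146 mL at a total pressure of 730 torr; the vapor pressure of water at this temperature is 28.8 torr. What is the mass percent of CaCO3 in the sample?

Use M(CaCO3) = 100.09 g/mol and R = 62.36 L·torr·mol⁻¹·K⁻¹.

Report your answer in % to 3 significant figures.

P(CO2) = 730 − 28.8 = 701.2 torr
n(CO2) = PV/RT = (701.2 × 0.1460) / (62.36 × 301.45) = 0.005446 mol
n(CaCO3) = (1/1) × 0.005446 = 0.005446 mol
m(CaCO3) = 0.005446 × 100.09 = 0.5451 g
%CaCO3 = 0.5451 / 1.81 × 100 = 30.12%

30.1 %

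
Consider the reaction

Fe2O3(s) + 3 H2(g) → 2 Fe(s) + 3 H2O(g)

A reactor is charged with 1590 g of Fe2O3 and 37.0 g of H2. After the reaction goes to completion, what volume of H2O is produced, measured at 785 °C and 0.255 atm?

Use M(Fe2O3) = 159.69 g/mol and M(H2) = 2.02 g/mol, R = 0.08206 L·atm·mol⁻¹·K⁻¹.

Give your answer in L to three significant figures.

6240 L

n(Fe2O3) = 1590 / 159.69 = 9.957 mol
n(H2) = 37.0 / 2.02 = 18.32 mol
For 9.957 mol Fe2O3, stoichiometry requires (3/1) × 9.957 = 29.87 mol H2; 18.32 mol is available, so H2 is limiting.
n(H2O) = (3/3) × 18.32 = 18.32 mol
V(H2O) = nRT/P = 18.32 × 0.08206 × 1058.15 / 0.255 = 6238 L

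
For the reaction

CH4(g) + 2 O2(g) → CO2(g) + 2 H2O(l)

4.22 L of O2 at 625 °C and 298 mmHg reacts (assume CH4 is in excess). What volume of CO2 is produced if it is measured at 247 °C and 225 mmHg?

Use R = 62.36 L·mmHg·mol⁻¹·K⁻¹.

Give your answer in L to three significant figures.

1.62 L

n(O2) = PV/RT = (298 × 4.22) / (62.36 × 898.15) = 0.02245 mol
n(CO2) = (1/2) × 0.02245 = 0.01123 mol
V = nRT/P = 0.01123 × 62.36 × 520.15 / 225 = 1.619 L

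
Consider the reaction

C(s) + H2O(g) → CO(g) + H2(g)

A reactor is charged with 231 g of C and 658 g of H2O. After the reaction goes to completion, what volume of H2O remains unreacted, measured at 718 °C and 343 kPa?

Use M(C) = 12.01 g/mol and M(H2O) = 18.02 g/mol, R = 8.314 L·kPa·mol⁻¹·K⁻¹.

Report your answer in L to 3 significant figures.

415 L

n(C) = 231 / 12.01 = 19.23 mol
n(H2O) = 658 / 18.02 = 36.51 mol
For 19.23 mol C, stoichiometry requires (1/1) × 19.23 = 19.23 mol H2O; 36.51 mol is available, so C is limiting.
n(H2O) consumed = (1/1) × 19.23 = 19.23 mol; remaining = 36.51 − 19.23 = 17.28 mol
V(H2O) = nRT/P = 17.28 × 8.314 × 991.15 / 343 = 415.1 L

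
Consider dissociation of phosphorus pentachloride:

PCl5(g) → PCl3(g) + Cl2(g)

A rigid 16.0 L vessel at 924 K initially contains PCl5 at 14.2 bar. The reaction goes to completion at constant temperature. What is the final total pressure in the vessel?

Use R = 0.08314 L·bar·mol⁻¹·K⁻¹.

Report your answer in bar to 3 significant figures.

28.4 bar

At constant T and V, P ∝ n(gas): 1 mol gas → 2 mol gas.
P_final = (2/1) × 14.2 = 28.40 bar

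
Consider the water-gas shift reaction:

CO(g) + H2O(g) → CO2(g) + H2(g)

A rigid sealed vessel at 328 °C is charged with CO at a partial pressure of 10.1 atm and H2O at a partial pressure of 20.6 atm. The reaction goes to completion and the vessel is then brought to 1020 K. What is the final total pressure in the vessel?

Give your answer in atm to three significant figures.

52.1 atm

At constant V, partial pressures at 328 °C are proportional to moles, so apply stoichiometry directly to pressures.
P(H2O) required for 10.1 atm of CO = (1/1) × 10.1 = 10.10 atm; available 20.6 atm, so CO is limiting.
P(H2O) remaining = 20.6 − (1/1) × 10.1 = 10.50 atm
P(gaseous products) = (1+1)/1 × 10.1 = 20.20 atm
P_total at 328 °C = 10.50 + 20.20 = 30.70 atm
Scaling to 1020 K: P = 30.70 × 1020/601.15 = 52.09 atm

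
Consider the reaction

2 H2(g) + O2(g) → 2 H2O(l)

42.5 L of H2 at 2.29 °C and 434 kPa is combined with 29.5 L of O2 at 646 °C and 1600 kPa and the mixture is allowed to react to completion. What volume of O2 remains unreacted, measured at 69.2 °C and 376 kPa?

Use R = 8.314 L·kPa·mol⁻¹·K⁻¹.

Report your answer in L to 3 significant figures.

16.3 L

n(H2) = PV/RT = (434 × 42.5) / (8.314 × 275.44) = 8.055 mol
n(O2) = PV/RT = (1600 × 29.5) / (8.314 × 919.15) = 6.177 mol
For 8.055 mol H2, stoichiometry requires (1/2) × 8.055 = 4.027 mol O2; 6.177 mol is available, so H2 is limiting.
n(O2) consumed = (1/2) × 8.055 = 4.027 mol; remaining = 6.177 − 4.027 = 2.150 mol
V(O2) = nRT/P = 2.150 × 8.314 × 342.35 / 376 = 16.28 L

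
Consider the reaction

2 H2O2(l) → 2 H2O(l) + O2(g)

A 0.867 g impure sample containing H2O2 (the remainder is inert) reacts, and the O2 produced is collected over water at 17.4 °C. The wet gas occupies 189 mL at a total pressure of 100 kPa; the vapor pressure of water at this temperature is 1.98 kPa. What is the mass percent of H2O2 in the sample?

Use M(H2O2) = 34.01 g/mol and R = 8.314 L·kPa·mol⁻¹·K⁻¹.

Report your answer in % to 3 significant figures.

60.2 %

P(O2) = 100 − 1.98 = 98.02 kPa
n(O2) = PV/RT = (98.02 × 0.1890) / (8.314 × 290.55) = 0.007669 mol
n(H2O2) = (2/1) × 0.007669 = 0.01534 mol
m(H2O2) = 0.01534 × 34.01 = 0.5217 g
%H2O2 = 0.5217 / 0.867 × 100 = 60.17%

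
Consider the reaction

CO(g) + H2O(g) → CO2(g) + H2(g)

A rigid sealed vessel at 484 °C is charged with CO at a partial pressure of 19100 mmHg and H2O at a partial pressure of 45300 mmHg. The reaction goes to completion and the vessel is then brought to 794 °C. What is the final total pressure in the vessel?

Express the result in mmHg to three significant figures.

Because the vessel is rigid and T is held at 484 °C, work the stoichiometry in partial pressures (P_i = n_iRT/V).
P(H2O) required for 19100 mmHg of CO = (1/1) × 19100 = 19100 mmHg; available 45300 mmHg, so CO is limiting.
P(H2O) remaining = 45300 − (1/1) × 19100 = 26200 mmHg
P(gaseous products) = (1+1)/1 × 19100 = 38200 mmHg
P_total at 484 °C = 26200 + 38200 = 64400 mmHg
Scaling to 794 °C: P = 64400 × 1067.15/757.15 = 90770 mmHg

90800 mmHg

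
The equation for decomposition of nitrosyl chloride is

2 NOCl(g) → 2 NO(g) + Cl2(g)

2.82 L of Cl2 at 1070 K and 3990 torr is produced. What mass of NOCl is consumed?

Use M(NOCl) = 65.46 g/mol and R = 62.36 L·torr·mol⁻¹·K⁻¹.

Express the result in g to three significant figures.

n(Cl2) = PV/RT = (3990 × 2.82) / (62.36 × 1070) = 0.1686 mol
n(NOCl) = (2/1) × 0.1686 = 0.3372 mol
m(NOCl) = 0.3372 × 65.46 = 22.07 g

22.1 g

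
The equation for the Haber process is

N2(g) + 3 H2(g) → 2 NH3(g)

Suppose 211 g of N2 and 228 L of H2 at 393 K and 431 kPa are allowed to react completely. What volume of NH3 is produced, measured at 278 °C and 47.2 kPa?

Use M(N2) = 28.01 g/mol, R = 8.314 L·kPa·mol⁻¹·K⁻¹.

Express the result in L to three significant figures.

n(N2) = 211 / 28.01 = 7.533 mol
n(H2) = PV/RT = (431 × 228) / (8.314 × 393) = 30.08 mol
For 7.533 mol N2, stoichiometry requires (3/1) × 7.533 = 22.60 mol H2; 30.08 mol is available, so N2 is limiting.
n(NH3) = (2/1) × 7.533 = 15.07 mol
V(NH3) = nRT/P = 15.07 × 8.314 × 551.15 / 47.2 = 1463 L

1460 L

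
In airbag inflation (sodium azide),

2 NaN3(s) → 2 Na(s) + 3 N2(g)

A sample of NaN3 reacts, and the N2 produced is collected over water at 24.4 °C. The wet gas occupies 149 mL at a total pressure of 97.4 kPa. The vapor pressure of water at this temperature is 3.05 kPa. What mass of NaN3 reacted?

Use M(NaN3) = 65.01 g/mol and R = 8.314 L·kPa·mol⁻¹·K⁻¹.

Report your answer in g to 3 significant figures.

0.246 g

P(N2) = 97.4 − 3.05 = 94.35 kPa
n(N2) = PV/RT = (94.35 × 0.1490) / (8.314 × 297.55) = 0.005683 mol
n(NaN3) = (2/3) × 0.005683 = 0.003789 mol
m(NaN3) = 0.003789 × 65.01 = 0.2463 g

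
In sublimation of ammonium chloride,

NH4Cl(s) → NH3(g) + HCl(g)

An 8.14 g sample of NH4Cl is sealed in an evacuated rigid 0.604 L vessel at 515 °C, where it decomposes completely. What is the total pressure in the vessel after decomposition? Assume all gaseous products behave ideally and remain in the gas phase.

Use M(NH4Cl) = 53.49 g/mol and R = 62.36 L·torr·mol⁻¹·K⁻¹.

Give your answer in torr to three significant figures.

n(NH4Cl) = 8.14 / 53.49 = 0.1522 mol
n(gas produced) = (2/1) × 0.1522 = 0.3044 mol
P = nRT/V = 0.3044 × 62.36 × 788.15 / 0.604 = 24770 torr

24800 torr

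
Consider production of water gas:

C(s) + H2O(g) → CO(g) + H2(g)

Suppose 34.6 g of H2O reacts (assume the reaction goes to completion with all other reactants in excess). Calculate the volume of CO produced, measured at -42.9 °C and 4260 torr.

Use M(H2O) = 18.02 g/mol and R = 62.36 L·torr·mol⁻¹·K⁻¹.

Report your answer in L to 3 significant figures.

n(H2O) = 34.60 / 18.02 = 1.920 mol
n(CO) = (1/1) × 1.920 = 1.920 mol
V = nRT/P = 1.920 × 62.36 × 230.25 / 4260 = 6.471 L

6.47 L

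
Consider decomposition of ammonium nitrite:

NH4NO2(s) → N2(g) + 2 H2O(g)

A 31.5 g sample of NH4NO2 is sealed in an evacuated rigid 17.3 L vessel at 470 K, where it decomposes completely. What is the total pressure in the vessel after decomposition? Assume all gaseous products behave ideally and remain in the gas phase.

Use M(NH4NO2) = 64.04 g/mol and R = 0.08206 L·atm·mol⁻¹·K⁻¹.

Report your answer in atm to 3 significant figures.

3.29 atm

n(NH4NO2) = 31.5 / 64.04 = 0.4919 mol
n(gas produced) = (3/1) × 0.4919 = 1.476 mol
P = nRT/V = 1.476 × 0.08206 × 470 / 17.3 = 3.291 atm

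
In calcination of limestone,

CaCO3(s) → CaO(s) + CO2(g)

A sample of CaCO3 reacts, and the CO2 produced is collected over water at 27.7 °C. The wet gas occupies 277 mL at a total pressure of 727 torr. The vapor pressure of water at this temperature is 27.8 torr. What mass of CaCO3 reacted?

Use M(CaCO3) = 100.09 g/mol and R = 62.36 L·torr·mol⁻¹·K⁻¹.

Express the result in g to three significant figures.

P(CO2) = 727 − 27.8 = 699.2 torr
n(CO2) = PV/RT = (699.2 × 0.2770) / (62.36 × 300.85) = 0.01032 mol
n(CaCO3) = (1/1) × 0.01032 = 0.01032 mol
m(CaCO3) = 0.01032 × 100.09 = 1.033 g

1.03 g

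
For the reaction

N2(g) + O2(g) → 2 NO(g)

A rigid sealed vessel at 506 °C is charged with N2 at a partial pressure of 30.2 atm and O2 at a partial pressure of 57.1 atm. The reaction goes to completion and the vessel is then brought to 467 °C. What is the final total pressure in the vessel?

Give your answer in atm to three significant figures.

At constant V, partial pressures at 506 °C are proportional to moles, so apply stoichiometry directly to pressures.
P(O2) required for 30.2 atm of N2 = (1/1) × 30.2 = 30.20 atm; available 57.1 atm, so N2 is limiting.
P(O2) remaining = 57.1 − (1/1) × 30.2 = 26.90 atm
P(gaseous products) = (2)/1 × 30.2 = 60.40 atm
P_total at 506 °C = 26.90 + 60.40 = 87.30 atm
Scaling to 467 °C: P = 87.30 × 740.15/779.15 = 82.93 atm

82.9 atm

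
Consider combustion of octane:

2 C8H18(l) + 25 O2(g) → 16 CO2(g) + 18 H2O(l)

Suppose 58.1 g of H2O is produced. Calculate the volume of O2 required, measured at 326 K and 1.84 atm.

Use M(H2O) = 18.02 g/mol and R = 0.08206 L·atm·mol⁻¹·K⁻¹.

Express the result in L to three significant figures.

n(H2O) = 58.10 / 18.02 = 3.224 mol
n(O2) = (25/18) × 3.224 = 4.478 mol
V = nRT/P = 4.478 × 0.08206 × 326 / 1.84 = 65.11 L

65.1 L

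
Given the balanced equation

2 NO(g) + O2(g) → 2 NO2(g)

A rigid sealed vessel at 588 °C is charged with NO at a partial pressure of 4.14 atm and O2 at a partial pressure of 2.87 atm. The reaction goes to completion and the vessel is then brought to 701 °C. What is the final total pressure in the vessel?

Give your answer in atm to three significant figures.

Because the vessel is rigid and T is held at 588 °C, work the stoichiometry in partial pressures (P_i = n_iRT/V).
P(O2) required for 4.14 atm of NO = (1/2) × 4.14 = 2.070 atm; available 2.87 atm, so NO is limiting.
P(O2) remaining = 2.87 − (1/2) × 4.14 = 0.8000 atm
P(gaseous products) = (2)/2 × 4.14 = 4.140 atm
P_total at 588 °C = 0.8000 + 4.140 = 4.940 atm
Scaling to 701 °C: P = 4.940 × 974.15/861.15 = 5.588 atm

5.59 atm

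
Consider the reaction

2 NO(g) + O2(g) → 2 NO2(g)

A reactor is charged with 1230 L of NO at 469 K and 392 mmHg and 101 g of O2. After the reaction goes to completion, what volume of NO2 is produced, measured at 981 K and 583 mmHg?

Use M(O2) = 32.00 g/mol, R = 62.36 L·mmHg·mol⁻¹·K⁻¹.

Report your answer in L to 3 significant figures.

662 L

n(NO) = PV/RT = (392 × 1230) / (62.36 × 469) = 16.49 mol
n(O2) = 101 / 32.00 = 3.156 mol
For 16.49 mol NO, stoichiometry requires (1/2) × 16.49 = 8.245 mol O2; 3.156 mol is available, so O2 is limiting.
n(NO2) = (2/1) × 3.156 = 6.312 mol
V(NO2) = nRT/P = 6.312 × 62.36 × 981 / 583 = 662.3 L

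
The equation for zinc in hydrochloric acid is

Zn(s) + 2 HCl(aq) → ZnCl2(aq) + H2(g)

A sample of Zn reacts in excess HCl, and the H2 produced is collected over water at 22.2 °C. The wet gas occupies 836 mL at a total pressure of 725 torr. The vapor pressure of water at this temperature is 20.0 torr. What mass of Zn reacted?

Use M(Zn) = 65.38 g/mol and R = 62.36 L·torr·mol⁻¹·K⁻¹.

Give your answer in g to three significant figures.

P(H2) = 725 − 20.0 = 705.0 torr
n(H2) = PV/RT = (705.0 × 0.8360) / (62.36 × 295.35) = 0.03200 mol
n(Zn) = (1/1) × 0.03200 = 0.03200 mol
m(Zn) = 0.03200 × 65.38 = 2.092 g

2.09 g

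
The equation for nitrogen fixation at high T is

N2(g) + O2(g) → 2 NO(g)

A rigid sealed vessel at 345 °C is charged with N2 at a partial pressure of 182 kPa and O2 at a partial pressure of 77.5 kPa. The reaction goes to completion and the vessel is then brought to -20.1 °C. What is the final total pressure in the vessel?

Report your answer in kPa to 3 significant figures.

At constant V, partial pressures at 345 °C are proportional to moles, so apply stoichiometry directly to pressures.
P(O2) required for 182 kPa of N2 = (1/1) × 182 = 182.0 kPa; available 77.5 kPa, so O2 is limiting.
P(N2) remaining = 182 − (1/1) × 77.5 = 104.5 kPa
P(gaseous products) = (2)/1 × 77.5 = 155.0 kPa
P_total at 345 °C = 104.5 + 155.0 = 259.5 kPa
Scaling to -20.1 °C: P = 259.5 × 253.05/618.15 = 106.2 kPa

106 kPa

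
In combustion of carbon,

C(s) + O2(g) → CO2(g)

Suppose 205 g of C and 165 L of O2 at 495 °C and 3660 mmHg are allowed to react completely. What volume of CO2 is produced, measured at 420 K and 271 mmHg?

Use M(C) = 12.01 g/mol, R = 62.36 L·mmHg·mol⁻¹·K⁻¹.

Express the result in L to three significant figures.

n(C) = 205 / 12.01 = 17.07 mol
n(O2) = PV/RT = (3660 × 165) / (62.36 × 768.15) = 12.61 mol
For 17.07 mol C, stoichiometry requires (1/1) × 17.07 = 17.07 mol O2; 12.61 mol is available, so O2 is limiting.
n(CO2) = (1/1) × 12.61 = 12.61 mol
V(CO2) = nRT/P = 12.61 × 62.36 × 420 / 271 = 1219 L

1220 L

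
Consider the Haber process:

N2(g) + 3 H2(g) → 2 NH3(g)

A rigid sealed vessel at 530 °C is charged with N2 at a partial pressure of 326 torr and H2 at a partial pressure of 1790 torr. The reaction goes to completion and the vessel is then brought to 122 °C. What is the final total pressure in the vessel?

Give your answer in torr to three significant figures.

720 torr

Because the vessel is rigid and T is held at 530 °C, work the stoichiometry in partial pressures (P_i = n_iRT/V).
P(H2) required for 326 torr of N2 = (3/1) × 326 = 978.0 torr; available 1790 torr, so N2 is limiting.
P(H2) remaining = 1790 − (3/1) × 326 = 812.0 torr
P(gaseous products) = (2)/1 × 326 = 652.0 torr
P_total at 530 °C = 812.0 + 652.0 = 1464 torr
Scaling to 122 °C: P = 1464 × 395.15/803.15 = 720.3 torr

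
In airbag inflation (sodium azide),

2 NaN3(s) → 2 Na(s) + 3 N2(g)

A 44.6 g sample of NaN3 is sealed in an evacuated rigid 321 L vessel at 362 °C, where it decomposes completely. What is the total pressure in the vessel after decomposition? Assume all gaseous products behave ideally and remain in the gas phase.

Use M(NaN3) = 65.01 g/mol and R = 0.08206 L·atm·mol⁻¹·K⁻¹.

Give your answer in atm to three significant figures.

n(NaN3) = 44.6 / 65.01 = 0.6860 mol
n(gas produced) = (3/2) × 0.6860 = 1.029 mol
P = nRT/V = 1.029 × 0.08206 × 635.15 / 321 = 0.1671 atm

0.167 atm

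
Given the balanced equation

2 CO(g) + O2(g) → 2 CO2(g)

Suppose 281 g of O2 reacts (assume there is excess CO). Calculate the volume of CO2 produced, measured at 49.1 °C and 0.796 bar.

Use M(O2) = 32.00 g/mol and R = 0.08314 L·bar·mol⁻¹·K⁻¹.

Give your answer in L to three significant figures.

n(O2) = 281.0 / 32.00 = 8.781 mol
n(CO2) = (2/1) × 8.781 = 17.56 mol
V = nRT/P = 17.56 × 0.08314 × 322.25 / 0.796 = 591.0 L

591 L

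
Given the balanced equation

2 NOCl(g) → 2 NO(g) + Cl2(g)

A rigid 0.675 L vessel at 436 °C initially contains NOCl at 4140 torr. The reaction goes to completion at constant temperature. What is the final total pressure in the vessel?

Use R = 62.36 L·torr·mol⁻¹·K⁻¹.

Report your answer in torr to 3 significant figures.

At constant T and V, P ∝ n(gas): 2 mol gas → 3 mol gas.
P_final = (3/2) × 4140 = 6210 torr

6210 torr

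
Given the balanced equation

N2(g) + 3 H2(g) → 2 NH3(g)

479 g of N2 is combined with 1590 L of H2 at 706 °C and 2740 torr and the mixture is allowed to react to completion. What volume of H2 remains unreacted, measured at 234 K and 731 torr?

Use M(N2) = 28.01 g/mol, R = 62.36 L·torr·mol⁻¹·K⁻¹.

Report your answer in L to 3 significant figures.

400 L

n(N2) = 479 / 28.01 = 17.10 mol
n(H2) = PV/RT = (2740 × 1590) / (62.36 × 979.15) = 71.35 mol
For 17.10 mol N2, stoichiometry requires (3/1) × 17.10 = 51.30 mol H2; 71.35 mol is available, so N2 is limiting.
n(H2) consumed = (3/1) × 17.10 = 51.30 mol; remaining = 71.35 − 51.30 = 20.05 mol
V(H2) = nRT/P = 20.05 × 62.36 × 234 / 731 = 400.2 L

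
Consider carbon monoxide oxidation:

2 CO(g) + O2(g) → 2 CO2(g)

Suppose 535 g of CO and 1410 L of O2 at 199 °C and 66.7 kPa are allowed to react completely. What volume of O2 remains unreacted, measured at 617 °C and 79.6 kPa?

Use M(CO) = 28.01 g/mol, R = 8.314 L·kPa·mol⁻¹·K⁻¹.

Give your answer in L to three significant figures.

1340 L

n(CO) = 535 / 28.01 = 19.10 mol
n(O2) = PV/RT = (66.7 × 1410) / (8.314 × 472.15) = 23.96 mol
For 19.10 mol CO, stoichiometry requires (1/2) × 19.10 = 9.550 mol O2; 23.96 mol is available, so CO is limiting.
n(O2) consumed = (1/2) × 19.10 = 9.550 mol; remaining = 23.96 − 9.550 = 14.41 mol
V(O2) = nRT/P = 14.41 × 8.314 × 890.15 / 79.6 = 1340 L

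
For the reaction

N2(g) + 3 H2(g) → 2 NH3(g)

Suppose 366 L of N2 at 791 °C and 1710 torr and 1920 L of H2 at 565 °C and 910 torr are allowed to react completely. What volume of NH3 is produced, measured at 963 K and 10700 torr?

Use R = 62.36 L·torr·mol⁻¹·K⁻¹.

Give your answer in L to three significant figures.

n(N2) = PV/RT = (1710 × 366) / (62.36 × 1064.15) = 9.431 mol
n(H2) = PV/RT = (910 × 1920) / (62.36 × 838.15) = 33.43 mol
For 9.431 mol N2, stoichiometry requires (3/1) × 9.431 = 28.29 mol H2; 33.43 mol is available, so N2 is limiting.
n(NH3) = (2/1) × 9.431 = 18.86 mol
V(NH3) = nRT/P = 18.86 × 62.36 × 963 / 10700 = 105.8 L

106 L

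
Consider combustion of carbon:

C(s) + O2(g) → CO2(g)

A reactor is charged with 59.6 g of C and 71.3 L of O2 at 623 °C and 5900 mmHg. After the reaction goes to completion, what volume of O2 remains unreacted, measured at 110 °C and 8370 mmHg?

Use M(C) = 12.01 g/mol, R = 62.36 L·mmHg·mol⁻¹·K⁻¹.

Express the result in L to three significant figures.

n(C) = 59.6 / 12.01 = 4.963 mol
n(O2) = PV/RT = (5900 × 71.3) / (62.36 × 896.15) = 7.528 mol
For 4.963 mol C, stoichiometry requires (1/1) × 4.963 = 4.963 mol O2; 7.528 mol is available, so C is limiting.
n(O2) consumed = (1/1) × 4.963 = 4.963 mol; remaining = 7.528 − 4.963 = 2.565 mol
V(O2) = nRT/P = 2.565 × 62.36 × 383.15 / 8370 = 7.322 L

7.32 L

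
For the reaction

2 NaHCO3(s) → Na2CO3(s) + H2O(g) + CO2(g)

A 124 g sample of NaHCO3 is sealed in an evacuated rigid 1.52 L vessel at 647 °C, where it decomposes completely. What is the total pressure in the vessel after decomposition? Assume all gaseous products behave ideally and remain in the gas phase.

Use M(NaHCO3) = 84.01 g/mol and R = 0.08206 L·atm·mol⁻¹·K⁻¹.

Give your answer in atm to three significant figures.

n(NaHCO3) = 124 / 84.01 = 1.476 mol
n(gas produced) = (2/2) × 1.476 = 1.476 mol
P = nRT/V = 1.476 × 0.08206 × 920.15 / 1.52 = 73.32 atm

73.3 atm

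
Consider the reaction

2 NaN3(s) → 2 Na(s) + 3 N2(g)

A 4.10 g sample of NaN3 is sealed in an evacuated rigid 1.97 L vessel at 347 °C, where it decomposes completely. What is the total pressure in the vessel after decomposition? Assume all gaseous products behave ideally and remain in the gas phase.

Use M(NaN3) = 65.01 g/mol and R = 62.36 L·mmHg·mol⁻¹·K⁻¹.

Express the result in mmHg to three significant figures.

n(NaN3) = 4.10 / 65.01 = 0.06307 mol
n(gas produced) = (3/2) × 0.06307 = 0.09460 mol
P = nRT/V = 0.09460 × 62.36 × 620.15 / 1.97 = 1857 mmHg

1860 mmHg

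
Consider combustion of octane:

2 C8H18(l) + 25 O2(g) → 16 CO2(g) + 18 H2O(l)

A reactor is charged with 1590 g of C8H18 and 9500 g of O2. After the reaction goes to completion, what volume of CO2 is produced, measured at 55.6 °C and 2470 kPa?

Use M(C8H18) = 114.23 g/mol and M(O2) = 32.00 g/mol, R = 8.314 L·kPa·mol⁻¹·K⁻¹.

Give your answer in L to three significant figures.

n(C8H18) = 1590 / 114.23 = 13.92 mol
n(O2) = 9500 / 32.00 = 296.9 mol
For 13.92 mol C8H18, stoichiometry requires (25/2) × 13.92 = 174.0 mol O2; 296.9 mol is available, so C8H18 is limiting.
n(CO2) = (16/2) × 13.92 = 111.4 mol
V(CO2) = nRT/P = 111.4 × 8.314 × 328.75 / 2470 = 123.3 L

123 L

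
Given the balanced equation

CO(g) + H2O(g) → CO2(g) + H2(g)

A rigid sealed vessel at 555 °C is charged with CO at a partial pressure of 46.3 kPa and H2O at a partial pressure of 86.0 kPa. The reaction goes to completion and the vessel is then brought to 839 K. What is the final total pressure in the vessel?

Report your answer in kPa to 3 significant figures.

134 kPa

With V and T fixed, P_i ∝ n_i, so the mole ratios apply directly to partial pressures at 555 °C.
P(H2O) required for 46.3 kPa of CO = (1/1) × 46.3 = 46.30 kPa; available 86.0 kPa, so CO is limiting.
P(H2O) remaining = 86.0 − (1/1) × 46.3 = 39.70 kPa
P(gaseous products) = (1+1)/1 × 46.3 = 92.60 kPa
P_total at 555 °C = 39.70 + 92.60 = 132.3 kPa
Scaling to 839 K: P = 132.3 × 839/828.15 = 134.0 kPa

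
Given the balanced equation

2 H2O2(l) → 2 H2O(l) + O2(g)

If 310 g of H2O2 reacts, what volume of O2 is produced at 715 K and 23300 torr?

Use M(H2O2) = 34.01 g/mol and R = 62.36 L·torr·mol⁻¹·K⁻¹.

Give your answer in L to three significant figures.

8.72 L

n(H2O2) = 310.0 / 34.01 = 9.115 mol
n(O2) = (1/2) × 9.115 = 4.558 mol
V = nRT/P = 4.558 × 62.36 × 715 / 23300 = 8.722 L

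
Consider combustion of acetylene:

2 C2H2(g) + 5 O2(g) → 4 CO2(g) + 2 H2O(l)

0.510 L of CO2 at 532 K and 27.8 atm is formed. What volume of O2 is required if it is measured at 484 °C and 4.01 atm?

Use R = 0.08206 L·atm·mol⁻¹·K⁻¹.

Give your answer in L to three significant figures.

6.29 L

n(CO2) = PV/RT = (27.8 × 0.510) / (0.08206 × 532) = 0.3248 mol
n(O2) = (5/4) × 0.3248 = 0.4060 mol
V = nRT/P = 0.4060 × 0.08206 × 757.15 / 4.01 = 6.291 L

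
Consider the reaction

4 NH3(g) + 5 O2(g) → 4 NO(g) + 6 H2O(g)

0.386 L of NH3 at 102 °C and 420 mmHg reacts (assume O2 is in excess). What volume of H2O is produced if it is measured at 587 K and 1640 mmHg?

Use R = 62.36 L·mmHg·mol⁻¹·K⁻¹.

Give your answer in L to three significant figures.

n(NH3) = PV/RT = (420 × 0.386) / (62.36 × 375.15) = 0.006930 mol
n(H2O) = (6/4) × 0.006930 = 0.01040 mol
V = nRT/P = 0.01040 × 62.36 × 587 / 1640 = 0.2321 L

0.232 L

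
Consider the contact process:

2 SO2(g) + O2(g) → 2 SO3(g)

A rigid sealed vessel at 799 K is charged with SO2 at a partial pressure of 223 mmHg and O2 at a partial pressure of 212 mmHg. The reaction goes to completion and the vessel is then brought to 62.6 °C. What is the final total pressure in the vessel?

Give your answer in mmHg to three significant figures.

136 mmHg

With V and T fixed, P_i ∝ n_i, so the mole ratios apply directly to partial pressures at 799 K.
P(O2) required for 223 mmHg of SO2 = (1/2) × 223 = 111.5 mmHg; available 212 mmHg, so SO2 is limiting.
P(O2) remaining = 212 − (1/2) × 223 = 100.5 mmHg
P(gaseous products) = (2)/2 × 223 = 223.0 mmHg
P_total at 799 K = 100.5 + 223.0 = 323.5 mmHg
Scaling to 62.6 °C: P = 323.5 × 335.75/799 = 135.9 mmHg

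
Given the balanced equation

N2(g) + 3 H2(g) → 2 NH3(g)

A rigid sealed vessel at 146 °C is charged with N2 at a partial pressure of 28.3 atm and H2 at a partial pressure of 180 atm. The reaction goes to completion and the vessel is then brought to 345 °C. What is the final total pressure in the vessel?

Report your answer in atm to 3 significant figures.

Because the vessel is rigid and T is held at 146 °C, work the stoichiometry in partial pressures (P_i = n_iRT/V).
P(H2) required for 28.3 atm of N2 = (3/1) × 28.3 = 84.90 atm; available 180 atm, so N2 is limiting.
P(H2) remaining = 180 − (3/1) × 28.3 = 95.10 atm
P(gaseous products) = (2)/1 × 28.3 = 56.60 atm
P_total at 146 °C = 95.10 + 56.60 = 151.7 atm
Scaling to 345 °C: P = 151.7 × 618.15/419.15 = 223.7 atm

224 atm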